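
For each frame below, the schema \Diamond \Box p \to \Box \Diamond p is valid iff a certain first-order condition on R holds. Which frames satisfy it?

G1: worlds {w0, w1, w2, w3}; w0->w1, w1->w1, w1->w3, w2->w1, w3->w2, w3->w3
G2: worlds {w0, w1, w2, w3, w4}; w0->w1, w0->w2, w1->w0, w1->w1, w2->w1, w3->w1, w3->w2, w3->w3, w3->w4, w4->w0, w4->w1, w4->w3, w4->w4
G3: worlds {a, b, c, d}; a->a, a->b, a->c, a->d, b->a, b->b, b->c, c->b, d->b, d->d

G2, G3

Frame correspondent (Sahlqvist): \forall x \forall y \forall z (Rxy \wedge Rxz \to \exists w (Ryw \wedge Rzw)) — i.e. convergence.
G1: fails — Rw3w2 and Rw3w3 but w2 and w3 have no common successor.
G2: holds.
G3: holds.
Valid on: G2, G3.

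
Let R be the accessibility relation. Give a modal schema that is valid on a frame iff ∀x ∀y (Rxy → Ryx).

ψ → □◇ψ

The condition is symmetry. The B schema ψ → □◇ψ defines it.
Suppose ψ→□◇ψ is valid. Take Rxy and set V(ψ)={x}. Then ψ at x, so □◇ψ at x, so ◇ψ at y, so some z with Ryz has ψ; z=x, i.e. Ryx.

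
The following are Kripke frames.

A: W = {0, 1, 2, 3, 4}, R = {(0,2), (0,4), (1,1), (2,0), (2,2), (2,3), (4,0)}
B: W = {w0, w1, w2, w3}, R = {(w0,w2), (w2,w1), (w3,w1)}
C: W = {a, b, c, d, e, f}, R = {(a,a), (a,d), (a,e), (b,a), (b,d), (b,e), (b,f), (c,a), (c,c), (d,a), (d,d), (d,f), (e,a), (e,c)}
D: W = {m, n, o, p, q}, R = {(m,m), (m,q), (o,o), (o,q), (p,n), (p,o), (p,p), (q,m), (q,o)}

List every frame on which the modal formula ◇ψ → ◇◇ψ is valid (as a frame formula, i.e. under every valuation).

This is the axiom for a generalized confluence (Geach) condition; its first-order frame correspondent is ∀x ∀y (xRy → ∃w (y = w ∧ xR²w)).
A: fails — 0R4 but no w with 4=w and 0R²w.
B: fails — w0Rw2 but no w with w2=w and w0R²w.
C: ✓.
D: ✓.
Valid on: C, D.

C, D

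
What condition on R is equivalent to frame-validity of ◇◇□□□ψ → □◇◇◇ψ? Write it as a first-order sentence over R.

∀x ∀y ∀z ((xR²y ∧ xRz) → ∃w (yR³w ∧ zR³w))

This is a Sahlqvist (Geach-type) schema ◇^2□^3ψ → □^1◇^3ψ.
First-order correspondent: ∀x ∀y ∀z ((xR²y ∧ xRz) → ∃w (yR³w ∧ zR³w)).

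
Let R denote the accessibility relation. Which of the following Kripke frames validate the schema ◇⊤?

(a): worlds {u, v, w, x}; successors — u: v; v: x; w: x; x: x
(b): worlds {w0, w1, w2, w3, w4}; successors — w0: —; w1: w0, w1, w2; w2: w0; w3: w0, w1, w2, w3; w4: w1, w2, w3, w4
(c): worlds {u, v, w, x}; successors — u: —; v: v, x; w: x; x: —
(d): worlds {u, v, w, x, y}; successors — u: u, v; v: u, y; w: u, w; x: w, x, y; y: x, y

The schema corresponds to seriality: ∀x ∃y Rxy.
(a): satisfies the condition.
(b): fails — world w0 has no successor.
(c): fails — world u has no successor.
(d): satisfies the condition.
Valid on: (a), (d).

(a), (d)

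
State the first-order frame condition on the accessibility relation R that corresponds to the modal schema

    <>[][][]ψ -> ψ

This is a Sahlqvist (Geach-type) schema ◇^1□^3ψ → □^0◇^0ψ.
Minimal-valuation argument: fix x; take any y with xR^1y and any z with xR^0z. Set V(ψ) to the set of worlds R-reachable from y in exactly 3 steps. Then □^3ψ holds at y, so the antecedent holds at x; validity forces ◇^0ψ at z, giving a w with zR^0w and yR^3w.
First-order correspondent: forall x forall y (xRy -> exists w (y R^3 w & x = w)).

forall x forall y (xRy -> exists w (y R^3 w & x = w))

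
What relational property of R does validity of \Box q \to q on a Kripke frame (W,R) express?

reflexivity: \forall x Rxx

Suppose □q→q is valid. At any x set V(q)={w : Rxw}. Then □q holds at x, so q holds at x, i.e. Rxx.
Conversely, on a frame with reflexivity the schema holds at every world under every valuation.
Frame condition: \forall x Rxx.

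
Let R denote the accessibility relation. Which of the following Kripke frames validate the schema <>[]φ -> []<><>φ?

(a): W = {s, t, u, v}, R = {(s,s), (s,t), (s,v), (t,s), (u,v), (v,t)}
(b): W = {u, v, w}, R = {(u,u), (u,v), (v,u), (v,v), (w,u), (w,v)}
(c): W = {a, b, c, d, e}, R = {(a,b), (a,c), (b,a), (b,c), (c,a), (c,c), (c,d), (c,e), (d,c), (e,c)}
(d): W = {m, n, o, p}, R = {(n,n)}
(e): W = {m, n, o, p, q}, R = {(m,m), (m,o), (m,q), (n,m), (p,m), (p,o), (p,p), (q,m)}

(b), (c), (d)

This is the axiom for a generalized confluence (Geach) condition; its first-order frame correspondent is forall x forall y forall z ((xRy & xRz) -> exists w (yRw & z R^2 w)).
(a): fails — sRv, sRv but no w with vRw and vR²w.
(b): holds.
(c): holds.
(d): holds.
(e): fails — mRm, mRo but no w with mRw and oR²w.
Valid on: (b), (c), (d).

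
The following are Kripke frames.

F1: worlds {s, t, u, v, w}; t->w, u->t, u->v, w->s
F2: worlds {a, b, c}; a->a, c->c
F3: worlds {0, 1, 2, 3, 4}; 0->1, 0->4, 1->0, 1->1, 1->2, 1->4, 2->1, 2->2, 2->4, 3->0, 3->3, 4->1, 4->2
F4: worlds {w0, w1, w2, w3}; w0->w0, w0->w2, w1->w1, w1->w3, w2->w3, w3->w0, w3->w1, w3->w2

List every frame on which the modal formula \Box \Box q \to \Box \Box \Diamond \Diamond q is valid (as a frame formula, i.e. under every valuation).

F2, F3, F4

Frame correspondent (Sahlqvist): \forall x \forall z (x R^2 z \to \exists w (x R^2 w \wedge z R^2 w)) — i.e. a generalized confluence (Geach) condition.
F1: fails — tR²s but no w* with tR²w* and sR²w*.
F2: ✓.
F3: ✓.
F4: ✓.
Valid on: F2, F3, F4.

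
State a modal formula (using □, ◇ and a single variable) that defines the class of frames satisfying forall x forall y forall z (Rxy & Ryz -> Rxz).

□q → □□q

A defining formula is □q → □□q (the 4 axiom).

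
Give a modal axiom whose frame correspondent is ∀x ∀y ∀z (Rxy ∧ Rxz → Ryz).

The condition is the Euclidean property. The 5 schema ◇ψ → □◇ψ defines it.
Suppose ◇ψ→□◇ψ is valid. Take Rxy, Rxz and set V(ψ)={y}. Then ◇ψ at x, so □◇ψ at x, so ◇ψ at z, so some w with Rzw has ψ; w=y, i.e. Rzy. By symmetry of the argument, Ryz.

◇ψ → □◇ψ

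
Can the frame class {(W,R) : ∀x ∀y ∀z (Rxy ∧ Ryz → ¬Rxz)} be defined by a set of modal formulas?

No — not modally definable

If a class were modally definable it would be closed under surjective bounded morphisms (Goldblatt–Thomason).
The 7-cycle (worlds w0,w1,w2,w3,w4,w5,w6 with w0→w1→w2→w3→w4→w5→w6→w0) is intransitive. Mapping every world to a single reflexive point • is a surjective bounded morphism; the reflexive point is not intransitive (R••∧R•• but R••).
So no modal formula (or set of formulas) defines exactly the intransitive frames.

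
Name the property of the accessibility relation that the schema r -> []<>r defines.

Suppose r→□◇r is valid. Take Rxy and set V(r)={x}. Then r at x, so □◇r at x, so ◇r at y, so some z with Ryz has r; z=x, i.e. Ryx.

symmetry: forall x forall y (Rxy -> Ryx)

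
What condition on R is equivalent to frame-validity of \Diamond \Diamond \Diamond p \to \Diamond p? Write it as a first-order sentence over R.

This is a Sahlqvist (Geach-type) schema ◇^3□^0p → □^0◇^1p.
Minimal-valuation argument: fix x; take any y with xR^3y and any z with xR^0z. Set V(p) to the set of worlds R-reachable from y in exactly 0 steps. Then □^0p holds at y, so the antecedent holds at x; validity forces ◇^1p at z, giving a w with zR^1w and yR^0w.
First-order correspondent: \forall x \forall y (x R^3 y \to \exists w (y = w \wedge xRw)).

\forall x \forall y (x R^3 y \to \exists w (y = w \wedge xRw))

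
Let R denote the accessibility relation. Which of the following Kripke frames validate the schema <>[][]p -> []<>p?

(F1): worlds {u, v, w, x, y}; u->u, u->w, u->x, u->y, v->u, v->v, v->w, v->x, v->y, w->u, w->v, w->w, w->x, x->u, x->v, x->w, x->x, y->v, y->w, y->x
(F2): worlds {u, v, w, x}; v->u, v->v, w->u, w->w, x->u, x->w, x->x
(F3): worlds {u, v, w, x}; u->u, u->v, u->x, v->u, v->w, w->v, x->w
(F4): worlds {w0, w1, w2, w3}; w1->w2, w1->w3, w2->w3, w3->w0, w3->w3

(F1)

The schema corresponds to a generalized confluence (Geach) condition: forall x forall y forall z ((xRy & xRz) -> exists w (y R^2 w & zRw)).
(F1): satisfies the condition.
(F2): fails — vRu, vRu but no t with uR²t and uRt.
(F3): fails — uRv, uRx but no t with vR²t and xRt.
(F4): fails — w3Rw0, w3Rw0 but no w with w0R²w and w0Rw.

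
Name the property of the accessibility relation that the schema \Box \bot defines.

□⊥ is valid iff no world has any successor (otherwise □⊥ fails at any world with one).

emptiness of R: \forall x \forall y \neg Rxy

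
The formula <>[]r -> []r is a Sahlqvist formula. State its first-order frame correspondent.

This is frame-equivalent to ◇r → □◇r (substitute ¬r for r and contrapose).
Suppose ◇r→□◇r is valid. Take Rxy, Rxz and set V(r)={y}. Then ◇r at x, so □◇r at x, so ◇r at z, so some w with Rzw has r; w=y, i.e. Rzy. By symmetry of the argument, Ryz.
The converse is a direct semantic check.
Frame condition: forall x forall y forall z (Rxy & Rxz -> Ryz).

the Euclidean property: forall x forall y forall z (Rxy & Rxz -> Ryz)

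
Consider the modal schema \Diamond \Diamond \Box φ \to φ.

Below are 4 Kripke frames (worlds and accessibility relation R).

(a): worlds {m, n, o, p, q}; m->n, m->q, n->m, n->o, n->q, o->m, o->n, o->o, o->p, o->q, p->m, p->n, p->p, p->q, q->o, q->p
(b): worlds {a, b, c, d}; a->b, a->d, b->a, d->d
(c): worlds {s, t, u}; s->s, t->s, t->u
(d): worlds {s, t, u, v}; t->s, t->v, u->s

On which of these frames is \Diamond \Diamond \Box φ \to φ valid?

The schema corresponds to a generalized confluence (Geach) condition: \forall x \forall y (x R^2 y \to \exists w (yRw \wedge x = w)).
(a): fails — mR²m but no w with mRw and m=w.
(b): fails — aR²a but no w with aRw and a=w.
(c): fails — tR²s but no w with sRw and t=w.
(d): ✓.

(d)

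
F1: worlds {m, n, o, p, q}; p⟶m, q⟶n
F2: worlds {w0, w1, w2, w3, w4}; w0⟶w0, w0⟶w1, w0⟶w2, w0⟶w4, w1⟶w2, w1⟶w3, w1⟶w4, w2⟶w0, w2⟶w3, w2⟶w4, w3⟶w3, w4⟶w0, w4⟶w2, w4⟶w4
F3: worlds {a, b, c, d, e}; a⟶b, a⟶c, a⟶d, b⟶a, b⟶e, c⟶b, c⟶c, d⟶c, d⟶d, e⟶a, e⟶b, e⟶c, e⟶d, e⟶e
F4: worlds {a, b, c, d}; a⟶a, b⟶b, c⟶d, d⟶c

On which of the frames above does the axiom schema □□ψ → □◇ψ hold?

F2, F3, F4

The schema corresponds to a generalized confluence (Geach) condition: ∀x ∀z (xRz → ∃w (xR²w ∧ zRw)).
F1: fails — pRm but no w with pR²w and mRw.
F2: satisfies the condition.
F3: satisfies the condition.
F4: satisfies the condition.
Valid on: F2, F3, F4.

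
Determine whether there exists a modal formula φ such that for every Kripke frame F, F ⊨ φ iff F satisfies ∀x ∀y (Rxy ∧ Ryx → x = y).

If a class were modally definable it would be closed under surjective bounded morphisms (Goldblatt–Thomason).
The 4-cycle (worlds a,b,c,d with a→b→c→d→a) is antisymmetric. Sending even-indexed worlds to • and odd-indexed worlds to ∘ is a surjective bounded morphism onto the two-world frame with •↔∘, which is not antisymmetric.
Hence antisymmetry is not modally definable.

Not modally definable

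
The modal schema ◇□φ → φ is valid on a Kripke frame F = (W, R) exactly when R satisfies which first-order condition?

Symmetry

This is frame-equivalent to φ → □◇φ (substitute ¬φ for φ and contrapose).
Suppose φ→□◇φ is valid. Take Rxy and set V(φ)={x}. Then φ at x, so □◇φ at x, so ◇φ at y, so some z with Ryz has φ; z=x, i.e. Ryx.
Conversely, any frame satisfying ∀x ∀y (Rxy → Ryx) validates the schema.
So the correspondent is symmetry.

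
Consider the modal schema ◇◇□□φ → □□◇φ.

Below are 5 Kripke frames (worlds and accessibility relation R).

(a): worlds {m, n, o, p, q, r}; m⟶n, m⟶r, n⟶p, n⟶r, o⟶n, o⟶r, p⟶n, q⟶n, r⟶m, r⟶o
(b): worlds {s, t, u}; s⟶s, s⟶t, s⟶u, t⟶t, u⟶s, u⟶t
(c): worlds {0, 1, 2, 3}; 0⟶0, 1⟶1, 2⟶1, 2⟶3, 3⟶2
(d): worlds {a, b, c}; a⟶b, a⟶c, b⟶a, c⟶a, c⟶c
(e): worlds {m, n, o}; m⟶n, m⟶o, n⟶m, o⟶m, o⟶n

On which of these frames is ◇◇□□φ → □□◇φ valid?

The schema corresponds to a generalized confluence (Geach) condition: ∀x ∀y ∀z ((xR²y ∧ xR²z) → ∃w (yR²w ∧ zRw)).
(a): fails — mR²m, mR²p but no w with mR²w and pRw.
(b): condition met.
(c): fails — 3R²1, 3R²3 but no w with 1R²w and 3Rw.
(d): fails — bR²b, bR²b but no w with bR²w and bRw.
(e): fails — mR²n, mR²n but no w with nR²w and nRw.
Valid on: (b).

(b)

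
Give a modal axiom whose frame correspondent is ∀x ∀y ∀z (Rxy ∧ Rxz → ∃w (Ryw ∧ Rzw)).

The condition is convergence. The .2 schema ◇□q → □◇q defines it.

◇□q → □◇q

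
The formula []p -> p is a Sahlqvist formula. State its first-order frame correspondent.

Suppose □p→p is valid. At any x set V(p)={w : Rxw}. Then □p holds at x, so p holds at x, i.e. Rxx.

reflexivity: forall x Rxx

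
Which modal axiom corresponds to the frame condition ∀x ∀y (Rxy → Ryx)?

q → □◇q

This is symmetry; the standard corresponding axiom is B: q → □◇q.
Suppose q→□◇q is valid. Take Rxy and set V(q)={x}. Then q at x, so □◇q at x, so ◇q at y, so some z with Ryz has q; z=x, i.e. Ryx.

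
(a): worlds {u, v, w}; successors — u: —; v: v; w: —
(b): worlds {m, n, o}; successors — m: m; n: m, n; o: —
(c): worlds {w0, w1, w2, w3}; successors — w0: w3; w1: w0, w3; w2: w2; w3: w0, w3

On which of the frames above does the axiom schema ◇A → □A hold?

The schema corresponds to partial functionality: ∀x ∀y ∀z (Rxy ∧ Rxz → y = z).
(a): holds.
(b): fails — n sees both m and n.
(c): fails — w1 sees both w0 and w3.

(a)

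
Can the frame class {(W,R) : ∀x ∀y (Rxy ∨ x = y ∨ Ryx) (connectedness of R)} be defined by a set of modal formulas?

Not definable by any modal formula

Modal frame validity is preserved under disjoint unions.
Take 2 disjoint single-world reflexive frames: each is trivially connected, but their disjoint union has 2 worlds with no edge between distinct components, so it is not connected.
So the class is not modally definable.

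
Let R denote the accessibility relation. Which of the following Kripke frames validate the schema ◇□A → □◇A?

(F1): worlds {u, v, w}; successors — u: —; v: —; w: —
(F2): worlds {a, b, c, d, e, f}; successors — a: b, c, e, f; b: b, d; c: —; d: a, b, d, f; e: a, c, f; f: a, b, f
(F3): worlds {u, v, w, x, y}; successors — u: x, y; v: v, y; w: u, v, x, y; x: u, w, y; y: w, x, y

Frame correspondent (Sahlqvist): ∀x ∀y ∀z (Rxy ∧ Rxz → ∃w (Ryw ∧ Rzw)) — i.e. convergence.
(F1): ✓.
(F2): fails — Rab and Rae but b and e have no common successor.
(F3): ✓.

(F1), (F3)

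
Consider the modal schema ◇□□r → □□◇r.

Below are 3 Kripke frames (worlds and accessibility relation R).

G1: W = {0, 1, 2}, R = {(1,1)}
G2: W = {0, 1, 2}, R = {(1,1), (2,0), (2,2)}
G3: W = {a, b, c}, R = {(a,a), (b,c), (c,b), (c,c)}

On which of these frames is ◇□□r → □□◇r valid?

The schema corresponds to a generalized confluence (Geach) condition: ∀x ∀y ∀z ((xRy ∧ xR²z) → ∃w (yR²w ∧ zRw)).
G1: holds.
G2: fails — 2R0, 2R²0 but no w with 0R²w and 0Rw.
G3: holds.
Valid on: G1, G3.

G1, G3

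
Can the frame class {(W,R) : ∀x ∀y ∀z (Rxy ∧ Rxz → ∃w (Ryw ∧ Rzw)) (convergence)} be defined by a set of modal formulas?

Definable; ◇□p → □◇p defines it

Yes: it is convergence, defined by the .2 schema ◇□p → □◇p.
Suppose ◇□p→□◇p is valid. Take Rxy, Rxz and set V(p)={w : Ryw}. Then □p at y so ◇□p at x, so □◇p at x, so ◇p at z, giving w with Rzw and Ryw.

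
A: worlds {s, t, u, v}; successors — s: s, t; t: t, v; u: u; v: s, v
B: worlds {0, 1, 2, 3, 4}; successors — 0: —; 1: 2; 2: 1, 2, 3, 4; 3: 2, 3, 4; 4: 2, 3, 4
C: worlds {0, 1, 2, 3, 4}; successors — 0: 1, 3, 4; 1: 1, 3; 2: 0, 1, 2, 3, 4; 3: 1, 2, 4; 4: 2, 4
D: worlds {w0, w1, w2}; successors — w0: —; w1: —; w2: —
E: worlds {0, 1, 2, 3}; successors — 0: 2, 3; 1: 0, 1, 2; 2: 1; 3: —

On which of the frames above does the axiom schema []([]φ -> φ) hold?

This is the axiom for shift-reflexivity; its first-order frame correspondent is forall x forall y (Rxy -> Ryy).
A: ✓.
B: fails — R21 but not R11.
C: fails — R20 but not R00.
D: ✓.
E: fails — R10 but not R00.

A, D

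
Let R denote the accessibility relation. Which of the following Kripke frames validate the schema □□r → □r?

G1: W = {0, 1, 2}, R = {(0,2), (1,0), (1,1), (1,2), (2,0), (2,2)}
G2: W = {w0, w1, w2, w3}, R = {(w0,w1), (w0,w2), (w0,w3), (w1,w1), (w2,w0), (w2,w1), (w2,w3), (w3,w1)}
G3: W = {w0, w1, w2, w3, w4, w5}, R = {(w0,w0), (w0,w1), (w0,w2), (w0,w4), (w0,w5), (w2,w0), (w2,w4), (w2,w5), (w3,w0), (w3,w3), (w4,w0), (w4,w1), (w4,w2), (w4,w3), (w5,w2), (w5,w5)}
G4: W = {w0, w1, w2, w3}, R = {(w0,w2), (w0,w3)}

G1, G3

The schema corresponds to density: ∀x ∀y (Rxy → ∃z (Rxz ∧ Rzy)).
G1: ✓.
G2: fails — Rw0w2 but no z with Rw0z and Rzw2.
G3: ✓.
G4: fails — Rw0w2 but no z with Rw0z and Rzw2.
Valid on: G1, G3.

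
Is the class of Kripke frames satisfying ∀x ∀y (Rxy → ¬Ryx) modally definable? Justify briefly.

Not definable by any modal formula

If a class were modally definable it would be closed under surjective bounded morphisms (Goldblatt–Thomason).
The 5-cycle (worlds s,t,u,v,w with s→t→u→v→w→s) is asymmetric. Mapping every world to a single reflexive point • is a surjective bounded morphism, and the reflexive point is not asymmetric (R•• but asymmetry requires ¬R••).
So the class is not modally definable.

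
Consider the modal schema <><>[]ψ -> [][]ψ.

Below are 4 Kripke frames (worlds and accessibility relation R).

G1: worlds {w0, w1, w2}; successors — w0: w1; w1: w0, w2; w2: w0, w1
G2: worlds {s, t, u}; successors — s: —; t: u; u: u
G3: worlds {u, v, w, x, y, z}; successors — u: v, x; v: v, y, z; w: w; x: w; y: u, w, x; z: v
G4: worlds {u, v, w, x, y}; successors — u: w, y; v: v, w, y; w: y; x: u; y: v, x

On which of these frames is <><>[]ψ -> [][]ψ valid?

The schema corresponds to a generalized confluence (Geach) condition: forall x forall y forall z ((x R^2 y & x R^2 z) -> exists w (yRw & z = w)).
G1: fails — w0R²w0, w0R²w0 but no w with w0Rw and w0=w.
G2: condition met.
G3: fails — uR²v, uR²w but no t with vRt and w=t.
G4: fails — uR²v, uR²x but no t with vRt and x=t.
Valid on: G2.

G2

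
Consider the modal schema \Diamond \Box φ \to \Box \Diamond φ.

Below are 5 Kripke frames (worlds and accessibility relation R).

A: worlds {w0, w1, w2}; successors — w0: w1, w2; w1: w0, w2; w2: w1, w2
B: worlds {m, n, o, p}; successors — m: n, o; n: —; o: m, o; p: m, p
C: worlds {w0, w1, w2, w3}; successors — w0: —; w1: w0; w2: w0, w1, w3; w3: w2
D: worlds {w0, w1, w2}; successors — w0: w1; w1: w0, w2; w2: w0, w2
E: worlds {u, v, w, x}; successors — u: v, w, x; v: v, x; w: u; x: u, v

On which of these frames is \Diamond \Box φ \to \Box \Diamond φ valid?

A

The schema corresponds to convergence: \forall x \forall y \forall z (Rxy \wedge Rxz \to \exists w (Ryw \wedge Rzw)).
A: condition met.
B: fails — Rmo and Rmn but o and n have no common successor.
C: fails — Rw1w0 and Rw1w0 but w0 and w0 have no common successor.
D: fails — Rw1w2 and Rw1w0 but w2 and w0 have no common successor.
E: fails — Ruv and Ruw but v and w have no common successor.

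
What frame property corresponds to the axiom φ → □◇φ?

symmetry

Suppose φ→□◇φ is valid. Take Rxy and set V(φ)={x}. Then φ at x, so □◇φ at x, so ◇φ at y, so some z with Ryz has φ; z=x, i.e. Ryx.
Conversely, on a frame with symmetry the schema holds at every world under every valuation.
Frame condition: ∀x ∀y (Rxy → Ryx).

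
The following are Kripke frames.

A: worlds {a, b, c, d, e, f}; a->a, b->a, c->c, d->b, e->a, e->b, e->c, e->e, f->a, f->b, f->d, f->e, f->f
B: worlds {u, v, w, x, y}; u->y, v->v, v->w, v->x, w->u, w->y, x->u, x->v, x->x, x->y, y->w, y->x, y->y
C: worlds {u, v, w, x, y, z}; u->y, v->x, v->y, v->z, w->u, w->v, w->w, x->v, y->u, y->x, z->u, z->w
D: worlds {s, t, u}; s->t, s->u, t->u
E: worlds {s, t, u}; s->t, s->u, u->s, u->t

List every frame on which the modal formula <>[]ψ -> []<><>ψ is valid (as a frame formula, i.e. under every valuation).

B

This is the axiom for a generalized confluence (Geach) condition; its first-order frame correspondent is forall x forall y forall z ((xRy & xRz) -> exists w (yRw & z R^2 w)).
A: fails — eRa, eRc but no w with aRw and cR²w.
B: holds.
C: fails — uRy, uRy but no t with yRt and yR²t.
D: fails — sRt, sRt but no w with tRw and tR²w.
E: fails — sRt, sRt but no w with tRw and tR²w.
Valid on: B.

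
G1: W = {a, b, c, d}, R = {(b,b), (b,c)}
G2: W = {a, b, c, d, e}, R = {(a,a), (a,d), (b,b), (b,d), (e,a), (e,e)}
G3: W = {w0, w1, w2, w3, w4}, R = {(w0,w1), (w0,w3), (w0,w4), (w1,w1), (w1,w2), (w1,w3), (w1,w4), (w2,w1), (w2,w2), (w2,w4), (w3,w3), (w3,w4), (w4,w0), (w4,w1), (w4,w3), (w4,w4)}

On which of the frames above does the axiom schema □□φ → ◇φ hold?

G3

The schema corresponds to a generalized confluence (Geach) condition: ∀x ∃w (xR²w ∧ xRw).
G1: fails — at a but no w with aR²w and aRw.
G2: fails — at c but no w with cR²w and cRw.
G3: satisfies the condition.
Valid on: G3.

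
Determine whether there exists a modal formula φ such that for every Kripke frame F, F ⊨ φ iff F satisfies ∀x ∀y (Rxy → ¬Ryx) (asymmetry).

Modal frame validity is preserved under surjective bounded morphisms.
The 4-cycle (worlds 0,1,2,3 with 0→1→2→3→0) is asymmetric. Mapping every world to a single reflexive point • is a surjective bounded morphism, and the reflexive point is not asymmetric (R•• but asymmetry requires ¬R••).
So no modal formula (or set of formulas) defines exactly the asymmetric frames.

No — not modally definable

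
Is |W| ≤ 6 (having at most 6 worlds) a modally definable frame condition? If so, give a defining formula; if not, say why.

Not definable by any modal formula

Modal frame validity is preserved under disjoint unions.
Any modal formula valid on each of 7 disjoint one-world frames is valid on their disjoint union (validity is preserved under disjoint unions). Each one-world frame has |W|=1≤6, but the union has |W|=7.
So no modal formula (or set of formulas) defines exactly the |W|≤6 frames.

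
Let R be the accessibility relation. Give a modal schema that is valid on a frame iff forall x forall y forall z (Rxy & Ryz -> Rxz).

□q → □□q

A defining formula is □q → □□q (the 4 axiom).
Suppose □q→□□q is valid. Take Rxy, Ryz and set V(q)={w : Rxw}. Then □q at x, so □□q at x, so □q at y, so q at z, i.e. Rxz.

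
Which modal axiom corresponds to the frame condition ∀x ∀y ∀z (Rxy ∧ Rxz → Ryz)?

◇s → □◇s

This is the Euclidean property; the standard corresponding axiom is 5: ◇s → □◇s.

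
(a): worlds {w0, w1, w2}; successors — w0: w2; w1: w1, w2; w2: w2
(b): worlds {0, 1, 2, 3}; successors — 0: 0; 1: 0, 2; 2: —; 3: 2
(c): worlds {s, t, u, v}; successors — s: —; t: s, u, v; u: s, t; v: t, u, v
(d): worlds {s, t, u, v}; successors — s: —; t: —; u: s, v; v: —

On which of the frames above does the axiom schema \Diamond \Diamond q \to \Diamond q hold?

(a), (b), (d)

The schema corresponds to transitivity: \forall x \forall y \forall z (Rxy \wedge Ryz \to Rxz).
(a): condition met.
(b): condition met.
(c): fails — Rtv and Rvt but not Rtt.
(d): condition met.
Valid on: (a), (b), (d).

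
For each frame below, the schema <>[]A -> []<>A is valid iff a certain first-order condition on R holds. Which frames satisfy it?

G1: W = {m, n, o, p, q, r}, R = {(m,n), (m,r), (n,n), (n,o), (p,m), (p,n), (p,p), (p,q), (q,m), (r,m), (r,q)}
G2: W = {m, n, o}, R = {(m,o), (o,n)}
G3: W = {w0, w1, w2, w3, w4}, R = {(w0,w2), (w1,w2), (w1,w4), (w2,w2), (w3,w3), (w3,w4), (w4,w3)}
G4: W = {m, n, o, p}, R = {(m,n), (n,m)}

G4

The schema corresponds to convergence: forall x forall y forall z (Rxy & Rxz -> exists w (Ryw & Rzw)).
G1: fails — Rmr and Rmn but r and n have no common successor.
G2: fails — Ron and Ron but n and n have no common successor.
G3: fails — Rw1w2 and Rw1w4 but w2 and w4 have no common successor.
G4: ✓.
Valid on: G4.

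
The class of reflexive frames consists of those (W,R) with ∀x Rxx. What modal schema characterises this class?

□ψ → ψ

This is reflexivity; the standard corresponding axiom is T: □ψ → ψ.
Suppose □ψ→ψ is valid. At any x set V(ψ)={w : Rxw}. Then □ψ holds at x, so ψ holds at x, i.e. Rxx.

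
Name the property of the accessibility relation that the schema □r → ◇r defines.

seriality

Suppose □r→◇r is valid. At any x set V(r)=W. Then □r at x, so ◇r at x, so x has a successor.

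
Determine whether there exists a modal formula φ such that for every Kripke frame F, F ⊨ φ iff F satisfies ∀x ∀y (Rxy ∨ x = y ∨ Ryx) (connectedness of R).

Not definable by any modal formula

Any modally definable frame class is closed under disjoint unions.
Take 2 disjoint single-world reflexive frames: each is trivially connected, but their disjoint union has 2 worlds with no edge between distinct components, so it is not connected.
So the class is not modally definable.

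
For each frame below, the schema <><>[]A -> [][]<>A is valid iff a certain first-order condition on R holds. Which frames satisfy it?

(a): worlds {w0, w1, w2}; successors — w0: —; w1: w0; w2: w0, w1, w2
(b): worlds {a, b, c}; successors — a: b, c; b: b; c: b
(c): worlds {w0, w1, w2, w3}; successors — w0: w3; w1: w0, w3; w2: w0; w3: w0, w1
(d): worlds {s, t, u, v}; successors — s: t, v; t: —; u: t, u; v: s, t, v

(b)

This is the axiom for a generalized confluence (Geach) condition; its first-order frame correspondent is forall x forall y forall z ((x R^2 y & x R^2 z) -> exists w (yRw & zRw)).
(a): fails — w2R²w0, w2R²w0 but no w with w0Rw and w0Rw.
(b): satisfies the condition.
(c): fails — w1R²w0, w1R²w3 but no w with w0Rw and w3Rw.
(d): fails — sR²s, sR²t but no w with sRw and tRw.
Valid on: (b).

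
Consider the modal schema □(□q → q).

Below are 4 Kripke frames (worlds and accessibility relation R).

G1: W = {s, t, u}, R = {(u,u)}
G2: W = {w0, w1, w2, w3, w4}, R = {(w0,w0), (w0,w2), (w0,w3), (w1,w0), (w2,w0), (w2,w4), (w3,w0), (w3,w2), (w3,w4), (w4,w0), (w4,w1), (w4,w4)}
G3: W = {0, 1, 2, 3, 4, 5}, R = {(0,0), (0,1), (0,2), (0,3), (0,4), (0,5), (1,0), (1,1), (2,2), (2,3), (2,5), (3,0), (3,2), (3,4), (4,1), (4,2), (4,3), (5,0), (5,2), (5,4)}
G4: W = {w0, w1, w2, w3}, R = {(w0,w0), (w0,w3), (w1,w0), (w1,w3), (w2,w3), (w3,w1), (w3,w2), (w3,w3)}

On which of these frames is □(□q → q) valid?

This is the axiom for shift-reflexivity; its first-order frame correspondent is ∀x ∀y (Rxy → Ryy).
G1: condition met.
G2: fails — Rw3w2 but not Rw2w2.
G3: fails — R34 but not R44.
G4: fails — Rw3w1 but not Rw1w1.
Valid on: G1.

G1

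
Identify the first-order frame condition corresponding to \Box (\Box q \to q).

shift-reflexivity

Suppose □(□q→q) is valid. Take Rxy and set V(q)={w : Ryw}. Then at y, □q holds; since □(□q→q) at x, □q→q at y, so q at y, i.e. Ryy.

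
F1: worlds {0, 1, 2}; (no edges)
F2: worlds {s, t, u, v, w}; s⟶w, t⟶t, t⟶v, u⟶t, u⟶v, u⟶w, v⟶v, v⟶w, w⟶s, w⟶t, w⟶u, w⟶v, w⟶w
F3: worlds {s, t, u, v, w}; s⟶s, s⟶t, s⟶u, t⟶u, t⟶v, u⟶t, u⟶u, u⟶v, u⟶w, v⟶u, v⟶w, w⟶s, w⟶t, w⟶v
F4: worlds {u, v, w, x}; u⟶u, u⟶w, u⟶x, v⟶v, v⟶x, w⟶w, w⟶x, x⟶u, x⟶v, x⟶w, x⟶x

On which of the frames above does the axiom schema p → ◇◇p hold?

The schema corresponds to a generalized confluence (Geach) condition: ∀x ∃w (x = w ∧ xR²w).
F1: fails — at 0 but no w with 0=w and 0R²w.
F2: holds.
F3: holds.
F4: holds.
Valid on: F2, F3, F4.

F2, F3, F4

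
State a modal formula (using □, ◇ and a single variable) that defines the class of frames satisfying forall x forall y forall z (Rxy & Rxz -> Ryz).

The condition is the Euclidean property. The 5 schema ◇s → □◇s defines it.
Suppose ◇s→□◇s is valid. Take Rxy, Rxz and set V(s)={y}. Then ◇s at x, so □◇s at x, so ◇s at z, so some w with Rzw has s; w=y, i.e. Rzy. By symmetry of the argument, Ryz.

◇s → □◇s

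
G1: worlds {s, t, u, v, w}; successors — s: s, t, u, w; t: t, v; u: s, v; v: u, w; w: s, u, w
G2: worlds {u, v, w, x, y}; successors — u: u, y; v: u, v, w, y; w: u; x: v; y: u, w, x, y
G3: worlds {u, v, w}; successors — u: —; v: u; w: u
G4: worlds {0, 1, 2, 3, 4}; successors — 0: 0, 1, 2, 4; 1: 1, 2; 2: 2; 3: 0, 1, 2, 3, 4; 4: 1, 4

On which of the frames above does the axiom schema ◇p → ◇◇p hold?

Frame correspondent (Sahlqvist): ∀x ∀y (xRy → ∃w (y = w ∧ xR²w)) — i.e. a generalized confluence (Geach) condition.
G1: fails — uRv but no w* with v=w* and uR²w*.
G2: satisfies the condition.
G3: fails — vRu but no t with u=t and vR²t.
G4: satisfies the condition.
Valid on: G2, G4.

G2, G4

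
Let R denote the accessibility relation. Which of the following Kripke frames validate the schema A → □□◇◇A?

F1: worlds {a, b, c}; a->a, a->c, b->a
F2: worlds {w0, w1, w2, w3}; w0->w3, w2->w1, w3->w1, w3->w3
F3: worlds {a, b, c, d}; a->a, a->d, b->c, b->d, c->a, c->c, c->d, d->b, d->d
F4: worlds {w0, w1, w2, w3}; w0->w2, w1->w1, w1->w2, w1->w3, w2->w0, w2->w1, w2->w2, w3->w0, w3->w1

F4

The schema corresponds to a generalized confluence (Geach) condition: ∀x ∀z (xR²z → ∃w (x = w ∧ zR²w)).
F1: fails — aR²c but no w with a=w and cR²w.
F2: fails — w0R²w1 but no w with w0=w and w1R²w.
F3: fails — aR²d but no w with a=w and dR²w.
F4: ✓.
Valid on: F4.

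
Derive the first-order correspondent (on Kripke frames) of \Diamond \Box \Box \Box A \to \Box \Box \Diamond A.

This is a Sahlqvist (Geach-type) schema ◇^1□^3A → □^2◇^1A.
Minimal-valuation argument: fix x; take any y with xR^1y and any z with xR^2z. Set V(A) to the set of worlds R-reachable from y in exactly 3 steps. Then □^3A holds at y, so the antecedent holds at x; validity forces ◇^1A at z, giving a w with zR^1w and yR^3w.
First-order correspondent: \forall x \forall y \forall z ((xRy \wedge x R^2 z) \to \exists w (y R^3 w \wedge zRw)).

\forall x \forall y \forall z ((xRy \wedge x R^2 z) \to \exists w (y R^3 w \wedge zRw))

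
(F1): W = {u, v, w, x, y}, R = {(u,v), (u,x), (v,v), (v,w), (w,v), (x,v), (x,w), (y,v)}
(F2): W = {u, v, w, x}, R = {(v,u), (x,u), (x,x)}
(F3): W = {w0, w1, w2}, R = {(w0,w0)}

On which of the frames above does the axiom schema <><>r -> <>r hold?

(F2), (F3)

Frame correspondent (Sahlqvist): forall x forall y forall z (Rxy & Ryz -> Rxz) — i.e. transitivity.
(F1): fails — Ruv and Rvw but not Ruw.
(F2): holds.
(F3): holds.
Valid on: (F2), (F3).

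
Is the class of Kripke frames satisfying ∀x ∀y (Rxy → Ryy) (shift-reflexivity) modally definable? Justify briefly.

Yes, by □(□q → q)

This is a Sahlqvist condition; the T□ axiom □(□q → q) defines it.
Suppose □(□q→q) is valid. Take Rxy and set V(q)={w : Ryw}. Then at y, □q holds; since □(□q→q) at x, □q→q at y, so q at y, i.e. Ryy.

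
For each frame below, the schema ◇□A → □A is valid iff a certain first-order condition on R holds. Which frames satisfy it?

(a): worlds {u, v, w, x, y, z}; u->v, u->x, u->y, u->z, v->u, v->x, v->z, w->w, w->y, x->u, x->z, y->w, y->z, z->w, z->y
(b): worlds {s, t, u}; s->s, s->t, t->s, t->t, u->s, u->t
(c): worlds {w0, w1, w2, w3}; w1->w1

The schema corresponds to the Euclidean property: ∀x ∀y ∀z (Rxy ∧ Rxz → Ryz).
(a): fails — Ruv and Ruv but not Rvv.
(b): ✓.
(c): ✓.

(b), (c)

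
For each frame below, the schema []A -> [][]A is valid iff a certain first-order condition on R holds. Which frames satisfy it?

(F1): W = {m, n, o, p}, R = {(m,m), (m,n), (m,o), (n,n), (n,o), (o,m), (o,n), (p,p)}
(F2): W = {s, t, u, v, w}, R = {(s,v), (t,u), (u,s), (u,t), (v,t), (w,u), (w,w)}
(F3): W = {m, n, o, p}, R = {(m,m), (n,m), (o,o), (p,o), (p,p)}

The schema corresponds to transitivity: forall x forall y forall z (Rxy & Ryz -> Rxz).
(F1): fails — Rom and Rmo but not Roo.
(F2): fails — Rwu and Rut but not Rwt.
(F3): condition met.

(F3)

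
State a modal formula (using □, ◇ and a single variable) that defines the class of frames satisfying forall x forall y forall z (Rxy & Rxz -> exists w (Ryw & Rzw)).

◇□ψ → □◇ψ

This is convergence; the standard corresponding axiom is .2: ◇□ψ → □◇ψ.
Suppose ◇□ψ→□◇ψ is valid. Take Rxy, Rxz and set V(ψ)={w : Ryw}. Then □ψ at y so ◇□ψ at x, so □◇ψ at x, so ◇ψ at z, giving w with Rzw and Ryw.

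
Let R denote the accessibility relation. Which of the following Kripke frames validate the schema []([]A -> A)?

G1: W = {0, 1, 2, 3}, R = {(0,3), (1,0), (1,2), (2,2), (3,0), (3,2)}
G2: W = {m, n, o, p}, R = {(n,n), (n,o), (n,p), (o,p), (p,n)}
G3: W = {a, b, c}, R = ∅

G3

The schema corresponds to shift-reflexivity: forall x forall y (Rxy -> Ryy).
G1: fails — R10 but not R00.
G2: fails — Rop but not Rpp.
G3: holds.
Valid on: G3.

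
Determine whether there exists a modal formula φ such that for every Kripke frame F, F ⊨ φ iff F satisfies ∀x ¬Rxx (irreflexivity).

Any modally definable frame class is closed under surjective bounded morphisms.
The 5-cycle (worlds w0,w1,w2,w3,w4 with w0→w1→w2→w3→w4→w0) is irreflexive, and the map sending every world to a single reflexive point • is a surjective bounded morphism (forth: every edge maps to (•,•); back: every world has a successor). So any modal formula valid on the 5-cycle is also valid on the reflexive point, which is not irreflexive.
So the class is not modally definable.

Not modally definable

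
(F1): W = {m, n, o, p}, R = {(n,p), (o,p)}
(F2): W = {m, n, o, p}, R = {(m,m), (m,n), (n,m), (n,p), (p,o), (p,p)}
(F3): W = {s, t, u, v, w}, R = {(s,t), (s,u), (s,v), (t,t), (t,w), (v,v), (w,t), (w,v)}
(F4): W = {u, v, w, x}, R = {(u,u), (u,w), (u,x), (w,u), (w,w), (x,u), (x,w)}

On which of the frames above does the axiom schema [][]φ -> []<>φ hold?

The schema corresponds to a generalized confluence (Geach) condition: forall x forall z (xRz -> exists w (x R^2 w & zRw)).
(F1): fails — nRp but no w with nR²w and pRw.
(F2): fails — pRo but no w with pR²w and oRw.
(F3): fails — sRu but no w* with sR²w* and uRw*.
(F4): satisfies the condition.

(F4)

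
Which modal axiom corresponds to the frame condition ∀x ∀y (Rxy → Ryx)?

The condition is symmetry. The B schema s → □◇s defines it.
Suppose s→□◇s is valid. Take Rxy and set V(s)={x}. Then s at x, so □◇s at x, so ◇s at y, so some z with Ryz has s; z=x, i.e. Ryx.

s → □◇s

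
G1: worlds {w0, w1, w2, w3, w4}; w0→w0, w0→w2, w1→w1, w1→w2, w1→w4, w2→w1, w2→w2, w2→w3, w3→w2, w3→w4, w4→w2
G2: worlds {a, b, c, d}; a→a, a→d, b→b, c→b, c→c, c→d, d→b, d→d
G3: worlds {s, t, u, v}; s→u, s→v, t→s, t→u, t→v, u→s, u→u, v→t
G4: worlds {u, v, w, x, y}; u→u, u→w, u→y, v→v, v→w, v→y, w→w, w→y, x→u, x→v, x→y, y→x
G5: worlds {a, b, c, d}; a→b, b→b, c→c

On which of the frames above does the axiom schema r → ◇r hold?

G2

Frame correspondent (Sahlqvist): ∀x Rxx — i.e. reflexivity.
G1: fails — world w3 does not see itself.
G2: satisfies the condition.
G3: fails — world s does not see itself.
G4: fails — world x does not see itself.
G5: fails — world a does not see itself.
Valid on: G2.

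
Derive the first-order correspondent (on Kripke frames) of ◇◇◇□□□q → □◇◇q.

∀x ∀y ∀z ((xR³y ∧ xRz) → ∃w (yR³w ∧ zR²w))

This is a Sahlqvist (Geach-type) schema ◇^3□^3q → □^1◇^2q.
First-order correspondent: ∀x ∀y ∀z ((xR³y ∧ xRz) → ∃w (yR³w ∧ zR²w)).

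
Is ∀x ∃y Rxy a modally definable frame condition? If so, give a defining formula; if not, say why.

Yes, by □p → ◇p

Yes: it is seriality, defined by the D schema □p → ◇p.
Suppose □p→◇p is valid. At any x set V(p)=W. Then □p at x, so ◇p at x, so x has a successor.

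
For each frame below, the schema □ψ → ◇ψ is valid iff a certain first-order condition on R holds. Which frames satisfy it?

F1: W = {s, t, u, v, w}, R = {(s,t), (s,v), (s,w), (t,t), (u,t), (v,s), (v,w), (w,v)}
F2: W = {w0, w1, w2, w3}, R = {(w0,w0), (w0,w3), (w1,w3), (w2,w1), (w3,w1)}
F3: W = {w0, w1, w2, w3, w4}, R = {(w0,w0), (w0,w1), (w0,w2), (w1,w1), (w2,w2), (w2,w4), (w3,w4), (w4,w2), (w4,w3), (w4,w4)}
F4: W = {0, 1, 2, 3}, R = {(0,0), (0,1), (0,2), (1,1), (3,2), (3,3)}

F1, F2, F3

This is the axiom for seriality; its first-order frame correspondent is ∀x ∃y Rxy.
F1: ✓.
F2: ✓.
F3: ✓.
F4: fails — world 2 has no successor.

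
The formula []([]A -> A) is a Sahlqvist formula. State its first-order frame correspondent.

Suppose □(□A→A) is valid. Take Rxy and set V(A)={w : Ryw}. Then at y, □A holds; since □(□A→A) at x, □A→A at y, so A at y, i.e. Ryy.
Conversely, on a frame with shift-reflexivity the schema holds at every world under every valuation.
So the correspondent is shift-reflexivity.

Shift-reflexivity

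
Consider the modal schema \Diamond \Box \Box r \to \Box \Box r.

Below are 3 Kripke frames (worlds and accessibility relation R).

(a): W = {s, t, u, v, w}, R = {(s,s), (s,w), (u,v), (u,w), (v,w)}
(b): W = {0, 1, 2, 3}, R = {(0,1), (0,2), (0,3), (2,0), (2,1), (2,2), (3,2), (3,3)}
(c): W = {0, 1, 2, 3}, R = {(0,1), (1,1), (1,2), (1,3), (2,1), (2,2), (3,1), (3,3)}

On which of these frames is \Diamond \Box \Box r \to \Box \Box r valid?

(c)

This is the axiom for a generalized confluence (Geach) condition; its first-order frame correspondent is \forall x \forall y \forall z ((xRy \wedge x R^2 z) \to \exists w (y R^2 w \wedge z = w)).
(a): fails — sRw, sR²s but no w* with wR²w* and s=w*.
(b): fails — 0R1, 0R²0 but no w with 1R²w and 0=w.
(c): ✓.
Valid on: (c).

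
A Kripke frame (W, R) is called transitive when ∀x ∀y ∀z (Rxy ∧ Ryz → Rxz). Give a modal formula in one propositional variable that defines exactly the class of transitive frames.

□ψ → □□ψ

This is transitivity; the standard corresponding axiom is 4: □ψ → □□ψ.
Suppose □ψ→□□ψ is valid. Take Rxy, Ryz and set V(ψ)={w : Rxw}. Then □ψ at x, so □□ψ at x, so □ψ at y, so ψ at z, i.e. Rxz.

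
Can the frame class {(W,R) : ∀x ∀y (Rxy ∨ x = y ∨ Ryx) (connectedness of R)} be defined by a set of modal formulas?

If a class were modally definable it would be closed under disjoint unions (Goldblatt–Thomason).
Take 4 disjoint single-world reflexive frames: each is trivially connected, but their disjoint union has 4 worlds with no edge between distinct components, so it is not connected.
So no modal formula (or set of formulas) defines exactly the connected frames.

Not definable by any modal formula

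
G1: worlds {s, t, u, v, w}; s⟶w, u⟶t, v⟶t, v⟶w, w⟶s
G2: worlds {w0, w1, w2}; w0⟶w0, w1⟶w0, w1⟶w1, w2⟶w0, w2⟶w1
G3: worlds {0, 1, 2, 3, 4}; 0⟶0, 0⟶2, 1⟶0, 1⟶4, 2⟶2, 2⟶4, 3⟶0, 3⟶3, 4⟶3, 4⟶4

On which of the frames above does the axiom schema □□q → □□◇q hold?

Frame correspondent (Sahlqvist): ∀x ∀z (xR²z → ∃w (xR²w ∧ zRw)) — i.e. a generalized confluence (Geach) condition.
G1: fails — sR²s but no w* with sR²w* and sRw*.
G2: holds.
G3: holds.
Valid on: G2, G3.

G2, G3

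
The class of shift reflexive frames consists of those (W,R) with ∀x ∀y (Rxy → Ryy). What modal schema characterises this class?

A defining formula is □(□r → r) (the T□ axiom).
Suppose □(□r→r) is valid. Take Rxy and set V(r)={w : Ryw}. Then at y, □r holds; since □(□r→r) at x, □r→r at y, so r at y, i.e. Ryy.

□(□r → r)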